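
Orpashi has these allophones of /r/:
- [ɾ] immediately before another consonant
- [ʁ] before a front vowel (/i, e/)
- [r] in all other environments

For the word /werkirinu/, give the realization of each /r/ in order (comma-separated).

Occurrence 1 (position 3): immediately before another consonant → [ɾ].
Occurrence 2 (position 6): before a front vowel (/i, e/) → [ʁ].

[ɾ], [ʁ]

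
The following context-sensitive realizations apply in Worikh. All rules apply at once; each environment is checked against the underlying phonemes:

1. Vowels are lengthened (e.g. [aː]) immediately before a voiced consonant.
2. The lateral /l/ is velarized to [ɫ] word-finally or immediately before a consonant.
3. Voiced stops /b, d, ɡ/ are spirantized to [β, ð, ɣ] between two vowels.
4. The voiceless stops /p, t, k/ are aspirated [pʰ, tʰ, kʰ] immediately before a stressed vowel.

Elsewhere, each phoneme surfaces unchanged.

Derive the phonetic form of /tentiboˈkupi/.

/t/ (word-initial) is in the target of rule 4 but the environment (immediately before a stressed vowel) is not met → [t].
/e/ — between /t/ and /n/, before a voiced consonant — surfaces as [eː] (rule 1).
/t/ (between /n/ and /i/): rule 4 targets it, but not immediately before a stressed vowel → unchanged [t].
/i/ (between /t/ and /b/): before a voiced consonant, so rule 1 applies → [iː].
/b/ meets the environment for rule 3 (between two vowels) → [β].
/o/ (between /b/ and /k/): rule 1 targets it, but not before a voiced consonant → unchanged [o].
Rule 4 applies to /k/ (between /o/ and /u/: immediately before a stressed vowel) → [kʰ].
/u/ — between /k/ and /p/; rule 1 does not apply here → [u].
/p/ (between /u/ and /i/) is in the target of rule 4 but the environment (immediately before a stressed vowel) is not met → [p].
/i/ (word-final) is in the target of rule 1 but the environment (before a voiced consonant) is not met → [i].

[teːntiːβoˈkʰupi]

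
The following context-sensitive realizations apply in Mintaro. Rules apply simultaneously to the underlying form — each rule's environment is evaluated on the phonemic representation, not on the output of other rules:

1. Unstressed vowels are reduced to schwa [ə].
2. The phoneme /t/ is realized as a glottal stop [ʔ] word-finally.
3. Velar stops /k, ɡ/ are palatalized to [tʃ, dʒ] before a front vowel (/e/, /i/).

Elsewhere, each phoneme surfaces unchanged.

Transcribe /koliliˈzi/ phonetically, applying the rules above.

/k/ (word-initial) fails the environment for rule 3, so it stays [k].
Rule 1 applies to /o/ (between /k/ and /l/: in an unstressed syllable) → [ə].
/i/ meets the environment for rule 1 (in an unstressed syllable) → [ə].
/i/ meets the environment for rule 1 (in an unstressed syllable) → [ə].
/i/ (word-final) fails the environment for rule 1, so it stays [i].

[kələləˈzi]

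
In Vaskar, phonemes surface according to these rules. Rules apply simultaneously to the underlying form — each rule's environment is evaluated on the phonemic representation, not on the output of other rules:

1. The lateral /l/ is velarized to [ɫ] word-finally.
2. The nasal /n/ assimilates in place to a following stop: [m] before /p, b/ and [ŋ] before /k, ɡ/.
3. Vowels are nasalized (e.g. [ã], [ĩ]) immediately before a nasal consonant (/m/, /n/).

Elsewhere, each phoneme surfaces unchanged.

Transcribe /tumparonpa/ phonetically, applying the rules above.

[tũmparõmpa]

Rule 3 applies to /u/ (between /t/ and /m/: before a nasal consonant) → [ũ].
/a/ (between /p/ and /r/) is in the target of rule 3 but the environment (before a nasal consonant) is not met → [a].
/o/ (between /r/ and /n/): before a nasal consonant, so rule 3 applies → [õ].
/n/ meets the environment for rule 2 (before a labial or velar stop) → [m].
/a/ (word-final) is in the target of rule 3 but the environment (before a nasal consonant) is not met → [a].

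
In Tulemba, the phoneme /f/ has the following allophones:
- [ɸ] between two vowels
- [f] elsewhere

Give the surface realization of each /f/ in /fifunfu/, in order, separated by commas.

Occurrence 1 (position 1): no conditioning environment matches → elsewhere allophone [f].
Occurrence 2 (position 3): between two vowels → [ɸ].
Occurrence 3 (position 6): no conditioning environment matches → elsewhere allophone [f].

[f], [ɸ], [f]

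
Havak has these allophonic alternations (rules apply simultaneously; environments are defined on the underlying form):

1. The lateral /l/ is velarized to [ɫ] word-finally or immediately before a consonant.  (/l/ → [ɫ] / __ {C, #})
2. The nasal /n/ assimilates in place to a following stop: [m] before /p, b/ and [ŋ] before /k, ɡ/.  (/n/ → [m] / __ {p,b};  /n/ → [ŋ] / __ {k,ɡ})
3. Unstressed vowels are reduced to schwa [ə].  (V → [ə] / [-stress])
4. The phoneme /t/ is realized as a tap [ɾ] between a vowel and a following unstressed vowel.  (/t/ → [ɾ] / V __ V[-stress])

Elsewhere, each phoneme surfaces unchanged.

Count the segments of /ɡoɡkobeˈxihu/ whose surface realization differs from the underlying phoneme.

4

Segments that undergo a rule: /o/ → [ə] (rule 3); /o/ → [ə] (rule 3); /e/ → [ə] (rule 3); /u/ → [ə] (rule 3).
All other segments surface unchanged.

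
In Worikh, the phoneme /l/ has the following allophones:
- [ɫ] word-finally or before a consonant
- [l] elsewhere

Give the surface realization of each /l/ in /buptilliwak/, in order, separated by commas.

[ɫ], [l]

Occurrence 1 (position 6): word-finally or before a consonant → [ɫ].
Occurrence 2 (position 7): no conditioning environment matches → elsewhere allophone [l].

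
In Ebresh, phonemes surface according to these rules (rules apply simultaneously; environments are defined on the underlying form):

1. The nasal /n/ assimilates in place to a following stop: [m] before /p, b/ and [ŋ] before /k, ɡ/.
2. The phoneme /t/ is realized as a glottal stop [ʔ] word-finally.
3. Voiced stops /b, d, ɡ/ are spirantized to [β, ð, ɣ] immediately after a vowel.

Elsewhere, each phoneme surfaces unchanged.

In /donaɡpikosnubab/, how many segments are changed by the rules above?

Segments that undergo a rule: /ɡ/ → [ɣ] (rule 3); /b/ → [β] (rule 3); /b/ → [β] (rule 3).
All other segments surface unchanged.

3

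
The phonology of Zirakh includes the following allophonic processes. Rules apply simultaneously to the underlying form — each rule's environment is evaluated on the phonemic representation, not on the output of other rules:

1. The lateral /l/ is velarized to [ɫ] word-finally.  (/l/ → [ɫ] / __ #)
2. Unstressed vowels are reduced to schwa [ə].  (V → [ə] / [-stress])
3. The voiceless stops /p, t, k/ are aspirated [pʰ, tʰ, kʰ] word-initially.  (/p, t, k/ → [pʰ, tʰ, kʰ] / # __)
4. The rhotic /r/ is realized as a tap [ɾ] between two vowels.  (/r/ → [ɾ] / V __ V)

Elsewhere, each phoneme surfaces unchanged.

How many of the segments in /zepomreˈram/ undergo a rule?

4

Segments that undergo a rule: /e/ → [ə] (rule 2); /o/ → [ə] (rule 2); /e/ → [ə] (rule 2); /r/ → [ɾ] (rule 4).
All other segments surface unchanged.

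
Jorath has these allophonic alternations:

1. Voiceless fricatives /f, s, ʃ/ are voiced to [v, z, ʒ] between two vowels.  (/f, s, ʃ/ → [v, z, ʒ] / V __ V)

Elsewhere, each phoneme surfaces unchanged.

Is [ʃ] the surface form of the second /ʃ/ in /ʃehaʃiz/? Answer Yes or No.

No

Rule 1 applies to /ʃ/ (between /a/ and /i/: between two vowels) → [ʒ].
The actual realization is [ʒ], not [ʃ].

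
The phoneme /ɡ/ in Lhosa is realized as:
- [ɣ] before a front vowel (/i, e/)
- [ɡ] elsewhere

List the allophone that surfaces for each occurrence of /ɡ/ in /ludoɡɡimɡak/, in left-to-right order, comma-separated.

[ɡ], [ɣ], [ɡ]

Occurrence 1 (position 5): no conditioning environment matches → elsewhere allophone [ɡ].
Occurrence 2 (position 6): before a front vowel (/i, e/) → [ɣ].
Occurrence 3 (position 9): no conditioning environment matches → elsewhere allophone [ɡ].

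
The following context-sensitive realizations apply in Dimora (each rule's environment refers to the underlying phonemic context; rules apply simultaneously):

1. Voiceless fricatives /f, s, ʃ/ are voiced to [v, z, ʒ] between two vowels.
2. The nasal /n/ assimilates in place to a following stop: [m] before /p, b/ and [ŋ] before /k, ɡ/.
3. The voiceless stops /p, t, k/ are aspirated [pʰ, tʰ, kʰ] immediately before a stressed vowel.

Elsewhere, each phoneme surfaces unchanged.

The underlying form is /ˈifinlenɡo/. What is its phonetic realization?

/i/ stays [i].
/f/ meets the environment for rule 1 (between two vowels) → [v].
/i/ (between /f/ and /n/) is unaffected → [i].
/n/ — between /i/ and /l/; rule 2 does not apply here → [n].
/l/ stays [l].
/e/ (between /l/ and /n/): no rule targets it → [e].
/n/ (between /e/ and /ɡ/): before a labial or velar stop, so rule 2 applies → [ŋ].
/ɡ/ — not in any rule's target class → [ɡ].
/o/ (word-final): no rule targets it → [o].

[ˈivinleŋɡo]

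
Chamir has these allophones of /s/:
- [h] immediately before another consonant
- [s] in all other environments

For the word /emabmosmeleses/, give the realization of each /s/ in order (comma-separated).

Occurrence 1 (position 7): immediately before another consonant → [h].
Occurrence 2 (position 12): no conditioning environment matches → elsewhere allophone [s].
Occurrence 3 (position 14): no conditioning environment matches → elsewhere allophone [s].

[h], [s], [s]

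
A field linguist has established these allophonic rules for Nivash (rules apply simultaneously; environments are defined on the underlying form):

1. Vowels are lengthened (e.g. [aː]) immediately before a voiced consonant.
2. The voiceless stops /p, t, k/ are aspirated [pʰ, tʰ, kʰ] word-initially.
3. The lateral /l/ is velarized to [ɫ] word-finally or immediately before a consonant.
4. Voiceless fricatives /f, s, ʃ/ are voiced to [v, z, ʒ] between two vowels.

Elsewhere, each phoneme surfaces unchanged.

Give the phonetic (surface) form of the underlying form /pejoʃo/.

/p/ (word-initial) occurs word-initially → [pʰ] by rule 2.
/e/ (between /p/ and /j/): before a voiced consonant, so rule 1 applies → [eː].
/j/ stays [j].
/o/ (between /j/ and /ʃ/) is in the target of rule 1 but the environment (before a voiced consonant) is not met → [o].
/ʃ/ meets the environment for rule 4 (between two vowels) → [ʒ].
/o/ (word-final) is in the target of rule 1 but the environment (before a voiced consonant) is not met → [o].

[pʰeːjoʒo]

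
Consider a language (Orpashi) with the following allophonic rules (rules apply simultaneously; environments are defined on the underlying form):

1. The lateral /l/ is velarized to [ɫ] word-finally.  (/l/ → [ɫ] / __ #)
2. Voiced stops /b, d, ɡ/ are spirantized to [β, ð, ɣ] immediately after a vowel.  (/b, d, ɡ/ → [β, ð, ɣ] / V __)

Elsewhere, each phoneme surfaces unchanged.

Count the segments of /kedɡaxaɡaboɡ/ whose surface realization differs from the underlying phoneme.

4

Segments that undergo a rule: /d/ → [ð] (rule 2); /ɡ/ → [ɣ] (rule 2); /b/ → [β] (rule 2); /ɡ/ → [ɣ] (rule 2).
All other segments surface unchanged.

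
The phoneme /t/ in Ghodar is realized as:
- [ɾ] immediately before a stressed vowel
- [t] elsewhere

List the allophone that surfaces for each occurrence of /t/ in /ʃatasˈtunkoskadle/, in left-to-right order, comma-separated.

[t], [ɾ]

Occurrence 1 (position 3): no conditioning environment matches → elsewhere allophone [t].
Occurrence 2 (position 6): immediately before a stressed vowel → [ɾ].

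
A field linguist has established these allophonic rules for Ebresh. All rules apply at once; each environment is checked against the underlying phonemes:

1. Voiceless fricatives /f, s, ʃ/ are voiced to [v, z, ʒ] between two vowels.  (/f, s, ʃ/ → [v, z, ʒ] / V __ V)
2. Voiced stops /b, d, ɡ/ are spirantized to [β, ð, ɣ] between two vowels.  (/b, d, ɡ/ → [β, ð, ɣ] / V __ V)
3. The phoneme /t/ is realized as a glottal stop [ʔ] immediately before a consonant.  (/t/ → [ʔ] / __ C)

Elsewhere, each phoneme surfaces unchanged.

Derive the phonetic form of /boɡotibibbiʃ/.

[boɣotiβibbiʃ]

/b/ (word-initial) fails the environment for rule 2, so it stays [b].
/o/ (between /b/ and /ɡ/) is unaffected → [o].
/ɡ/ (between /o/ and /o/): between two vowels, so rule 2 applies → [ɣ].
/o/ (between /ɡ/ and /t/): no rule targets it → [o].
/t/ (between /o/ and /i/): rule 3 targets it, but not immediately before a consonant → unchanged [t].
/i/ — not in any rule's target class → [i].
/b/ (between /i/ and /i/): between two vowels, so rule 2 applies → [β].
/i/ (between /b/ and /b/): no rule targets it → [i].
/b/ — between /i/ and /b/; rule 2 does not apply here → [b].
/b/ (between /b/ and /i/) is in the target of rule 2 but the environment (between two vowels) is not met → [b].
/i/ (between /b/ and /ʃ/) is unaffected → [i].
/ʃ/ (word-final): rule 1 targets it, but not between two vowels → unchanged [ʃ].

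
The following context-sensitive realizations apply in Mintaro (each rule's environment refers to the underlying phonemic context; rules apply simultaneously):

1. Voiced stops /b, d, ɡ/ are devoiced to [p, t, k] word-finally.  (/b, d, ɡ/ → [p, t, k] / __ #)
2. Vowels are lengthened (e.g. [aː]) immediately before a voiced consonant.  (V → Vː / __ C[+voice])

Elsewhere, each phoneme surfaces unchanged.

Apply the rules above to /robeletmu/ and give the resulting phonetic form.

/r/ stays [r].
/o/ — between /r/ and /b/, before a voiced consonant — surfaces as [oː] (rule 2).
/b/ — between /o/ and /e/; rule 1 does not apply here → [b].
/e/ meets the environment for rule 2 (before a voiced consonant) → [eː].
/l/ (between /e/ and /e/) is unaffected → [l].
/e/ (between /l/ and /t/) is in the target of rule 2 but the environment (before a voiced consonant) is not met → [e].
/t/ stays [t].
/m/ (between /t/ and /u/): no rule targets it → [m].
/u/ (word-final) is in the target of rule 2 but the environment (before a voiced consonant) is not met → [u].

[roːbeːletmu]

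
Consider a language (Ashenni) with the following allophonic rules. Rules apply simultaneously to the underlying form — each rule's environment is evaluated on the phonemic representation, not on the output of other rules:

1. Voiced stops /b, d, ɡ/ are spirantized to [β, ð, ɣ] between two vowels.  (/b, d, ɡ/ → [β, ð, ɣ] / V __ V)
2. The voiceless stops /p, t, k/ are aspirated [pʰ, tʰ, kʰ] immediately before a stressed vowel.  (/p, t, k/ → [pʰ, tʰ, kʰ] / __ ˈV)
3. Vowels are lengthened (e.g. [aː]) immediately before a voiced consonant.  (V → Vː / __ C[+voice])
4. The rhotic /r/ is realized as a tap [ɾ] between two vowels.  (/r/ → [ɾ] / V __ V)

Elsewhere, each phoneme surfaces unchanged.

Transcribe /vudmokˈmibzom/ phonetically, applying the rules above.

[vuːdmokˈmiːbzoːm]

/v/ (word-initial): no rule targets it → [v].
/u/ (between /v/ and /d/): before a voiced consonant, so rule 3 applies → [uː].
/d/ (between /u/ and /m/) is in the target of rule 1 but the environment (between two vowels) is not met → [d].
/m/ (between /d/ and /o/): no rule targets it → [m].
/o/ — between /m/ and /k/; rule 3 does not apply here → [o].
/k/ (between /o/ and /m/): rule 2 targets it, but not immediately before a stressed vowel → unchanged [k].
/m/ (between /k/ and /i/): no rule targets it → [m].
/i/ (between /m/ and /b/): before a voiced consonant, so rule 3 applies → [iː].
/b/ (between /i/ and /z/): rule 1 targets it, but not between two vowels → unchanged [b].
/z/ stays [z].
/o/ — between /z/ and /m/, before a voiced consonant — surfaces as [oː] (rule 3).
/m/ — not in any rule's target class → [m].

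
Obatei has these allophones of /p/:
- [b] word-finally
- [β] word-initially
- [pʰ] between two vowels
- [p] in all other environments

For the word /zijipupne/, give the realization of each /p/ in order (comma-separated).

Occurrence 1 (position 5): between two vowels → [pʰ].
Occurrence 2 (position 7): no conditioning environment matches → elsewhere allophone [p].

[pʰ], [p]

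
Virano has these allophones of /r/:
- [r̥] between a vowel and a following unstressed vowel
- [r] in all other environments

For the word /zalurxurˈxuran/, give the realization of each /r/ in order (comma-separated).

Occurrence 1 (position 5): no conditioning environment matches → elsewhere allophone [r].
Occurrence 2 (position 8): no conditioning environment matches → elsewhere allophone [r].
Occurrence 3 (position 11): between a vowel and a following unstressed vowel → [r̥].

[r], [r], [r̥]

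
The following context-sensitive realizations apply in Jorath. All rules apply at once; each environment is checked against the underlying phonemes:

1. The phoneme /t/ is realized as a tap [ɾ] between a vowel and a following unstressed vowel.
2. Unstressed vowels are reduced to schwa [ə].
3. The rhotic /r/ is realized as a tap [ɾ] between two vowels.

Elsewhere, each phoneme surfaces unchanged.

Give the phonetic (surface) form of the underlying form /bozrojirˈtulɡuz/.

[bəzrəjərˈtulɡəz]

/b/ (word-initial) is unaffected → [b].
/o/ (between /b/ and /z/) occurs in an unstressed syllable → [ə] by rule 2.
/z/ — not in any rule's target class → [z].
/r/ (between /z/ and /o/) fails the environment for rule 3, so it stays [r].
/o/ (between /r/ and /j/): in an unstressed syllable, so rule 2 applies → [ə].
/j/ stays [j].
/i/ — between /j/ and /r/, in an unstressed syllable — surfaces as [ə] (rule 2).
/r/ (between /i/ and /t/) is in the target of rule 3 but the environment (between two vowels) is not met → [r].
/t/ (between /r/ and /u/): rule 1 targets it, but not between a vowel and a following unstressed vowel → unchanged [t].
/u/ — between /t/ and /l/; rule 2 does not apply here → [u].
/l/ (between /u/ and /ɡ/) is unaffected → [l].
/ɡ/ stays [ɡ].
/u/ — between /ɡ/ and /z/, in an unstressed syllable — surfaces as [ə] (rule 2).
/z/ — not in any rule's target class → [z].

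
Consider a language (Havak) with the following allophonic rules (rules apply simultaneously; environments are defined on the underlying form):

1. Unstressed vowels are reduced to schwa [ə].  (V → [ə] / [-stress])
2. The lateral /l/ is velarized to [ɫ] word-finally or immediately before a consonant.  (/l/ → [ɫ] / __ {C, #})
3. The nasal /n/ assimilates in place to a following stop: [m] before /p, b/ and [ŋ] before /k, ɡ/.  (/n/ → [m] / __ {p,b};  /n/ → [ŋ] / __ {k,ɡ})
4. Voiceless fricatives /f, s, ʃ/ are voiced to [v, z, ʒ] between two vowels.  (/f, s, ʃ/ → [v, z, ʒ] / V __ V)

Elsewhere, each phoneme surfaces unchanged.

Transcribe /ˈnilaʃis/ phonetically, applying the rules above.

/n/ (word-initial) is in the target of rule 3 but the environment (before a labial or velar stop) is not met → [n].
/i/ (between /n/ and /l/) is in the target of rule 1 but the environment (in an unstressed syllable) is not met → [i].
/l/ (between /i/ and /a/): rule 2 targets it, but not word-finally or immediately before a consonant → unchanged [l].
/a/ (between /l/ and /ʃ/) occurs in an unstressed syllable → [ə] by rule 1.
/ʃ/ — between /a/ and /i/, between two vowels — surfaces as [ʒ] (rule 4).
/i/ (between /ʃ/ and /s/) occurs in an unstressed syllable → [ə] by rule 1.
/s/ (word-final) fails the environment for rule 4, so it stays [s].

[ˈniləʒəs]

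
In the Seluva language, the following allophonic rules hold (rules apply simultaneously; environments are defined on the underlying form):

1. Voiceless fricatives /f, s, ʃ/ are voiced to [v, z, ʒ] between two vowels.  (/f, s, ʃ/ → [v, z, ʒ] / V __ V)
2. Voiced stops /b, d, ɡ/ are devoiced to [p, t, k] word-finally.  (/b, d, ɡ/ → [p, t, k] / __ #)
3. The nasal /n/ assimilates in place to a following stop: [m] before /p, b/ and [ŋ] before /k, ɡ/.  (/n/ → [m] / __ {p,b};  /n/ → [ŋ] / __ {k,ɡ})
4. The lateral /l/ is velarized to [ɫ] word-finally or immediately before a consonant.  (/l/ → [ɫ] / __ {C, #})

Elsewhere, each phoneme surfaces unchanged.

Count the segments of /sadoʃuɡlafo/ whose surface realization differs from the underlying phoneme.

Segments that undergo a rule: /ʃ/ → [ʒ] (rule 1); /f/ → [v] (rule 1).
All other segments surface unchanged.

2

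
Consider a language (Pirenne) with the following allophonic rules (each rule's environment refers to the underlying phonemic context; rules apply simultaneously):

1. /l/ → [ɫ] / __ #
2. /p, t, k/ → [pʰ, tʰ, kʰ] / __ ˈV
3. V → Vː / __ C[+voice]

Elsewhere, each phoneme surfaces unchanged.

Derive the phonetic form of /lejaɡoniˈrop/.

/l/ (word-initial) is in the target of rule 1 but the environment (word-finally) is not met → [l].
Rule 3 applies to /e/ (between /l/ and /j/: before a voiced consonant) → [eː].
/j/ — not in any rule's target class → [j].
/a/ meets the environment for rule 3 (before a voiced consonant) → [aː].
/ɡ/ (between /a/ and /o/): no rule targets it → [ɡ].
/o/ — between /ɡ/ and /n/, before a voiced consonant — surfaces as [oː] (rule 3).
/n/ stays [n].
/i/ meets the environment for rule 3 (before a voiced consonant) → [iː].
/r/ stays [r].
/o/ (between /r/ and /p/) fails the environment for rule 3, so it stays [o].
/p/ — word-final; rule 2 does not apply here → [p].

[leːjaːɡoːniːˈrop]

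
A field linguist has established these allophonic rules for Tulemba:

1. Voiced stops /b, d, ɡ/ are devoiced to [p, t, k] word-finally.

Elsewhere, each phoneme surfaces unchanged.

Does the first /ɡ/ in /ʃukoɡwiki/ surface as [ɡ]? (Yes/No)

/ɡ/ (between /o/ and /w/) is in the target of rule 1 but the environment (word-finally) is not met → [ɡ].
The actual realization is [ɡ], which matches [ɡ].

Yes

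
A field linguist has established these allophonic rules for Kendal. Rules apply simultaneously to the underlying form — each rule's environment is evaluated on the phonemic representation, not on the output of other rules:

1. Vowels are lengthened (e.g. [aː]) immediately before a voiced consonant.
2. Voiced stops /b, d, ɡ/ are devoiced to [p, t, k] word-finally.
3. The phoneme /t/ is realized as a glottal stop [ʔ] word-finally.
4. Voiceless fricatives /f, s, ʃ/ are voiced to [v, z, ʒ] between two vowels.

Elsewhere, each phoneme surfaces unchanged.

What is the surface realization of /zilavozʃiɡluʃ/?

[ziːlaːvoːzʃiːɡluʃ]

/z/ — not in any rule's target class → [z].
/i/ (between /z/ and /l/) occurs before a voiced consonant → [iː] by rule 1.
/l/ (between /i/ and /a/) is unaffected → [l].
/a/ — between /l/ and /v/, before a voiced consonant — surfaces as [aː] (rule 1).
/v/ — not in any rule's target class → [v].
/o/ (between /v/ and /z/): before a voiced consonant, so rule 1 applies → [oː].
/z/ (between /o/ and /ʃ/) is unaffected → [z].
/ʃ/ — between /z/ and /i/; rule 4 does not apply here → [ʃ].
/i/ (between /ʃ/ and /ɡ/) occurs before a voiced consonant → [iː] by rule 1.
/ɡ/ (between /i/ and /l/) is in the target of rule 2 but the environment (word-finally) is not met → [ɡ].
/l/ stays [l].
/u/ (between /l/ and /ʃ/) is in the target of rule 1 but the environment (before a voiced consonant) is not met → [u].
/ʃ/ (word-final): rule 4 targets it, but not between two vowels → unchanged [ʃ].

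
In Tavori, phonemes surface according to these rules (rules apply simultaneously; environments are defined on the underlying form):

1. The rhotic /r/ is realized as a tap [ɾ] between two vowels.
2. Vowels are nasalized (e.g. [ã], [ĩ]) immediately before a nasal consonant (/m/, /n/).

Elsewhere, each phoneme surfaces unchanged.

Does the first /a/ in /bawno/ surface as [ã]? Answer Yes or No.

/a/ (between /b/ and /w/) fails the environment for rule 2, so it stays [a].
The actual realization is [a], not [ã].

No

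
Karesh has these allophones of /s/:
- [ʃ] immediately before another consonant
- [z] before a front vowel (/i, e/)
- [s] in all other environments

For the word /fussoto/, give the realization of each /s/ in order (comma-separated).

[ʃ], [s]

Occurrence 1 (position 3): immediately before another consonant → [ʃ].
Occurrence 2 (position 4): no conditioning environment matches → elsewhere allophone [s].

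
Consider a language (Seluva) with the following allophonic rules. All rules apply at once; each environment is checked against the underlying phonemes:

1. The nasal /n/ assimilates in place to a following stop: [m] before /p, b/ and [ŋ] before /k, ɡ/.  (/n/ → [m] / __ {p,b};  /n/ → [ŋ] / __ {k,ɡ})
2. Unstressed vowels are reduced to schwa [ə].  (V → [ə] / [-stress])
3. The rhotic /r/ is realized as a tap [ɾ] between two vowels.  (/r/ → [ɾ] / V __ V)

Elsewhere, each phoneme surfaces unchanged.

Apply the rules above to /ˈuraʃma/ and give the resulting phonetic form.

[ˈuɾəʃmə]

/u/ (word-initial): rule 2 targets it, but not in an unstressed syllable → unchanged [u].
/r/ (between /u/ and /a/) occurs between two vowels → [ɾ] by rule 3.
/a/ meets the environment for rule 2 (in an unstressed syllable) → [ə].
/ʃ/ (between /a/ and /m/) is unaffected → [ʃ].
/m/ stays [m].
/a/ meets the environment for rule 2 (in an unstressed syllable) → [ə].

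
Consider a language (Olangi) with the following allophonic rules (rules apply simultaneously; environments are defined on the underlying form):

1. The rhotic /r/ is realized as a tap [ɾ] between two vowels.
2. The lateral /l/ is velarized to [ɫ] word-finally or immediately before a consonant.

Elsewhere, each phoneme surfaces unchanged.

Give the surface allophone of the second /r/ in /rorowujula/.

Rule 1 applies to /r/ (between /o/ and /o/: between two vowels) → [ɾ].

[ɾ]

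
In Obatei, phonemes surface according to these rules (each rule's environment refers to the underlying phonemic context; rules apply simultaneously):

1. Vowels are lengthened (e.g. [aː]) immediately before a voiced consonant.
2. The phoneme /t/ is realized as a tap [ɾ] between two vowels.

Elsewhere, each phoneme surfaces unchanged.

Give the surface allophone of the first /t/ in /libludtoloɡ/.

/t/ (between /d/ and /o/): rule 2 targets it, but not between two vowels → unchanged [t].

[t]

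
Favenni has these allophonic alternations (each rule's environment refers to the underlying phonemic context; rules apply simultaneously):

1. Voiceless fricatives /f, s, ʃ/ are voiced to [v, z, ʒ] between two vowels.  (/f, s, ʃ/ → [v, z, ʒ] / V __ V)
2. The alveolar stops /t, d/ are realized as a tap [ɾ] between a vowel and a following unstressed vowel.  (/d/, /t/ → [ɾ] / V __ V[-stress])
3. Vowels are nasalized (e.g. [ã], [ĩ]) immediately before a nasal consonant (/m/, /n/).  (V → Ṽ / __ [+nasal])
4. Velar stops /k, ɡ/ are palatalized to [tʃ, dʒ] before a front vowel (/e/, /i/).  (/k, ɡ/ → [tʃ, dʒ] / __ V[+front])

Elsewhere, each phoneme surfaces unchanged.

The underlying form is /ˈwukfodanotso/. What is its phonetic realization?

[ˈwukfoɾãnotso]

/w/ stays [w].
/u/ (between /w/ and /k/) is in the target of rule 3 but the environment (before a nasal consonant) is not met → [u].
/k/ (between /u/ and /f/) is in the target of rule 4 but the environment (before a front vowel) is not met → [k].
/f/ (between /k/ and /o/): rule 1 targets it, but not between two vowels → unchanged [f].
/o/ (between /f/ and /d/): rule 3 targets it, but not before a nasal consonant → unchanged [o].
/d/ (between /o/ and /a/): between a vowel and a following unstressed vowel, so rule 2 applies → [ɾ].
Rule 3 applies to /a/ (between /d/ and /n/: before a nasal consonant) → [ã].
/n/ (between /a/ and /o/): no rule targets it → [n].
/o/ (between /n/ and /t/): rule 3 targets it, but not before a nasal consonant → unchanged [o].
/t/ (between /o/ and /s/) is in the target of rule 2 but the environment (between a vowel and a following unstressed vowel) is not met → [t].
/s/ (between /t/ and /o/) fails the environment for rule 1, so it stays [s].
/o/ (word-final): rule 3 targets it, but not before a nasal consonant → unchanged [o].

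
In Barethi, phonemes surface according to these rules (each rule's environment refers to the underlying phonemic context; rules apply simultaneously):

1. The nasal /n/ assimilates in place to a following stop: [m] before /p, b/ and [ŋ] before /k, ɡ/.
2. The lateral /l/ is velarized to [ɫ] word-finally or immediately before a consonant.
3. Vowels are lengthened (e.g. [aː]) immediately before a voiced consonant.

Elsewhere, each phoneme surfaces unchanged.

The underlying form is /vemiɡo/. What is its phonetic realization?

[veːmiːɡo]

/v/ — not in any rule's target class → [v].
/e/ (between /v/ and /m/) occurs before a voiced consonant → [eː] by rule 3.
/m/ (between /e/ and /i/): no rule targets it → [m].
/i/ (between /m/ and /ɡ/): before a voiced consonant, so rule 3 applies → [iː].
/ɡ/ stays [ɡ].
/o/ (word-final) is in the target of rule 3 but the environment (before a voiced consonant) is not met → [o].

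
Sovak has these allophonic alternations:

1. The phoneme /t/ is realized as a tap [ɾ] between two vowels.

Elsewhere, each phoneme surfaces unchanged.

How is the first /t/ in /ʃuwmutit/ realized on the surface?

/t/ (between /u/ and /i/) occurs between two vowels → [ɾ] by rule 1.

[ɾ]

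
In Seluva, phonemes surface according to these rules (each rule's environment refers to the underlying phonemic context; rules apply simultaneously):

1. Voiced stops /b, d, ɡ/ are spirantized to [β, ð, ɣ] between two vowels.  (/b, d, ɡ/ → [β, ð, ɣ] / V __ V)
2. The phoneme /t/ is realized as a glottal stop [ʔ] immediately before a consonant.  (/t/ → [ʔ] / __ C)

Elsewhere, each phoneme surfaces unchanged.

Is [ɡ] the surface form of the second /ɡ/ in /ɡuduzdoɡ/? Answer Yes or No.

Yes

/ɡ/ — word-final; rule 1 does not apply here → [ɡ].
The actual realization is [ɡ], which matches [ɡ].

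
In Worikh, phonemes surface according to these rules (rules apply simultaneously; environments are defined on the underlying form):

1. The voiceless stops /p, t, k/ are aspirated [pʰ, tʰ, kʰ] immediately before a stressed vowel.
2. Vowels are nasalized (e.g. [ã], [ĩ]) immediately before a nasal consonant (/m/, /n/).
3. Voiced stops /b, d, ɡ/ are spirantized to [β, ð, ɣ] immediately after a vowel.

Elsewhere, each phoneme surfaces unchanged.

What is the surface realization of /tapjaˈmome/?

[tapjãˈmõme]

/t/ — word-initial; rule 1 does not apply here → [t].
/a/ (between /t/ and /p/): rule 2 targets it, but not before a nasal consonant → unchanged [a].
/p/ — between /a/ and /j/; rule 1 does not apply here → [p].
/j/ (between /p/ and /a/): no rule targets it → [j].
/a/ meets the environment for rule 2 (before a nasal consonant) → [ã].
/m/ (between /a/ and /o/) is unaffected → [m].
/o/ (between /m/ and /m/): before a nasal consonant, so rule 2 applies → [õ].
/m/ stays [m].
/e/ (word-final): rule 2 targets it, but not before a nasal consonant → unchanged [e].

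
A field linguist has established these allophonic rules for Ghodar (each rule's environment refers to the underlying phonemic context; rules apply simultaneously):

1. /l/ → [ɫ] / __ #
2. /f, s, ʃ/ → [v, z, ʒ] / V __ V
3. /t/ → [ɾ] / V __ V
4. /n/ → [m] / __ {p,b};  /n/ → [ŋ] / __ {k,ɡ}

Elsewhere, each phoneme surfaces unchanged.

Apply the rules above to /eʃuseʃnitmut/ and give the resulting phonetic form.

/e/ (word-initial) is unaffected → [e].
Rule 2 applies to /ʃ/ (between /e/ and /u/: between two vowels) → [ʒ].
/u/ (between /ʃ/ and /s/): no rule targets it → [u].
Rule 2 applies to /s/ (between /u/ and /e/: between two vowels) → [z].
/e/ (between /s/ and /ʃ/) is unaffected → [e].
/ʃ/ — between /e/ and /n/; rule 2 does not apply here → [ʃ].
/n/ (between /ʃ/ and /i/) is in the target of rule 4 but the environment (before a labial or velar stop) is not met → [n].
/i/ — not in any rule's target class → [i].
/t/ (between /i/ and /m/) is in the target of rule 3 but the environment (between two vowels) is not met → [t].
/m/ (between /t/ and /u/): no rule targets it → [m].
/u/ — not in any rule's target class → [u].
/t/ — word-final; rule 3 does not apply here → [t].

[eʒuzeʃnitmut]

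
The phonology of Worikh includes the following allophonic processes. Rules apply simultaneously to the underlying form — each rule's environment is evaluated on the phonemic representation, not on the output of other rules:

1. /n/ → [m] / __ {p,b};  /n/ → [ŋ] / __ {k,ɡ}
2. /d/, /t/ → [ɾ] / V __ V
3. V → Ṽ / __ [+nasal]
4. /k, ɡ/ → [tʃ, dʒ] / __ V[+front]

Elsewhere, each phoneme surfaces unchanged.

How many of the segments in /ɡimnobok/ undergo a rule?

2

Segments that undergo a rule: /ɡ/ → [dʒ] (rule 4); /i/ → [ĩ] (rule 3).
All other segments surface unchanged.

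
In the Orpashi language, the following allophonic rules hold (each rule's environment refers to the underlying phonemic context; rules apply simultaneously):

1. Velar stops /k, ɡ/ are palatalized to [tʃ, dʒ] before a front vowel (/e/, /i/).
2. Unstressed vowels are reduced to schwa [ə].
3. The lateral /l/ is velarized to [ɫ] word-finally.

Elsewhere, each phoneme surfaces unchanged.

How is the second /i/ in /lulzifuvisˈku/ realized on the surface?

/i/ (between /v/ and /s/) occurs in an unstressed syllable → [ə] by rule 2.

[ə]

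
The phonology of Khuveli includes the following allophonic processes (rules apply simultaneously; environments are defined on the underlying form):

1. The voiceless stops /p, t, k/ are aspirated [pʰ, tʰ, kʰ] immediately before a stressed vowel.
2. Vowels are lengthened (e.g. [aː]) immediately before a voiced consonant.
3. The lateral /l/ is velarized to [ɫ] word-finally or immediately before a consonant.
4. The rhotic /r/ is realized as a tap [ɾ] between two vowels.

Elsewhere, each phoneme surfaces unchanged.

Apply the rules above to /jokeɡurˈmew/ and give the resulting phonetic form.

/j/ (word-initial): no rule targets it → [j].
/o/ (between /j/ and /k/) is in the target of rule 2 but the environment (before a voiced consonant) is not met → [o].
/k/ — between /o/ and /e/; rule 1 does not apply here → [k].
/e/ meets the environment for rule 2 (before a voiced consonant) → [eː].
/ɡ/ — not in any rule's target class → [ɡ].
/u/ (between /ɡ/ and /r/) occurs before a voiced consonant → [uː] by rule 2.
/r/ — between /u/ and /m/; rule 4 does not apply here → [r].
/m/ (between /r/ and /e/) is unaffected → [m].
/e/ meets the environment for rule 2 (before a voiced consonant) → [eː].
/w/ stays [w].

[jokeːɡuːrˈmeːw]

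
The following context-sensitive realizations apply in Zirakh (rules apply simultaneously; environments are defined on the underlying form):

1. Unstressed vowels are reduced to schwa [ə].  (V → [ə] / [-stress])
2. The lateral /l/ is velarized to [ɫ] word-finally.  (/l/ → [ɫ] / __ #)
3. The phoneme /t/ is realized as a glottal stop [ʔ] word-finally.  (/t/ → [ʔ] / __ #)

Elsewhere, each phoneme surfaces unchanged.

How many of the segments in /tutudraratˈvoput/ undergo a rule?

6

Segments that undergo a rule: /u/ → [ə] (rule 1); /u/ → [ə] (rule 1); /a/ → [ə] (rule 1); /a/ → [ə] (rule 1); /u/ → [ə] (rule 1); /t/ → [ʔ] (rule 3).
All other segments surface unchanged.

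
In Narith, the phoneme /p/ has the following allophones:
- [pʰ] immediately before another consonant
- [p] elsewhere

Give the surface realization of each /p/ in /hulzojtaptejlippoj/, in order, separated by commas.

[pʰ], [pʰ], [p]

Occurrence 1 (position 9): immediately before another consonant → [pʰ].
Occurrence 2 (position 15): immediately before another consonant → [pʰ].
Occurrence 3 (position 16): no conditioning environment matches → elsewhere allophone [p].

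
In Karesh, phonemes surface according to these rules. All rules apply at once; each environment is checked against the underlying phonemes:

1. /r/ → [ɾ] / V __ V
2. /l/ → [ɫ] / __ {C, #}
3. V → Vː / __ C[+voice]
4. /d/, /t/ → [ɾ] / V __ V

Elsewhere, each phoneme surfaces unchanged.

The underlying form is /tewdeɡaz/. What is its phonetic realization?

[teːwdeːɡaːz]

/t/ (word-initial) is in the target of rule 4 but the environment (between two vowels) is not met → [t].
/e/ (between /t/ and /w/) occurs before a voiced consonant → [eː] by rule 3.
/w/ — not in any rule's target class → [w].
/d/ — between /w/ and /e/; rule 4 does not apply here → [d].
Rule 3 applies to /e/ (between /d/ and /ɡ/: before a voiced consonant) → [eː].
/ɡ/ stays [ɡ].
Rule 3 applies to /a/ (between /ɡ/ and /z/: before a voiced consonant) → [aː].
/z/ (word-final): no rule targets it → [z].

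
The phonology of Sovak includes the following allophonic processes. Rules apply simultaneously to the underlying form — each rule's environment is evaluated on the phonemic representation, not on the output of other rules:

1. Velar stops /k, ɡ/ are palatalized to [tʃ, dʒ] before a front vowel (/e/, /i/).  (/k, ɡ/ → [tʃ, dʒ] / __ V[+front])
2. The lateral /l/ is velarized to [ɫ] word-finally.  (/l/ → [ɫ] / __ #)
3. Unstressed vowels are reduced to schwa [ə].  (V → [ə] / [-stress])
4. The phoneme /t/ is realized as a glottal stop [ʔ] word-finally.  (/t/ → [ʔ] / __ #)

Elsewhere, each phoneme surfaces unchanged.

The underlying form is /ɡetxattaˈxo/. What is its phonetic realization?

[dʒətxəttəˈxo]

/ɡ/ (word-initial): before a front vowel, so rule 1 applies → [dʒ].
Rule 3 applies to /e/ (between /ɡ/ and /t/: in an unstressed syllable) → [ə].
/t/ (between /e/ and /x/) fails the environment for rule 4, so it stays [t].
/x/ — not in any rule's target class → [x].
/a/ (between /x/ and /t/) occurs in an unstressed syllable → [ə] by rule 3.
/t/ — between /a/ and /t/; rule 4 does not apply here → [t].
/t/ (between /t/ and /a/): rule 4 targets it, but not word-finally → unchanged [t].
Rule 3 applies to /a/ (between /t/ and /x/: in an unstressed syllable) → [ə].
/x/ stays [x].
/o/ (word-final) is in the target of rule 3 but the environment (in an unstressed syllable) is not met → [o].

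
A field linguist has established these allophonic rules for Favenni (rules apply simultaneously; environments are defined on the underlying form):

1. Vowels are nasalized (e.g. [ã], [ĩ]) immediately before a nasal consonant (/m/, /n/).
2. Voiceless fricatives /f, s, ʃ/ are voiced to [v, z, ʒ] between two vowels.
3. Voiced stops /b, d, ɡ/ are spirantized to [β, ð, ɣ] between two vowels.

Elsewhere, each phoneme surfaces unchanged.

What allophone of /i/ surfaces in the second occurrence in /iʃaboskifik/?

[i]

/i/ (between /k/ and /f/): rule 1 targets it, but not before a nasal consonant → unchanged [i].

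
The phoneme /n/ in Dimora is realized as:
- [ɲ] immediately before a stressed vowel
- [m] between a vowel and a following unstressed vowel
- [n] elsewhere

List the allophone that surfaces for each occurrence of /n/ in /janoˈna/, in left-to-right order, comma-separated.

[m], [ɲ]

Occurrence 1 (position 3): between a vowel and a following unstressed vowel → [m].
Occurrence 2 (position 5): immediately before a stressed vowel → [ɲ].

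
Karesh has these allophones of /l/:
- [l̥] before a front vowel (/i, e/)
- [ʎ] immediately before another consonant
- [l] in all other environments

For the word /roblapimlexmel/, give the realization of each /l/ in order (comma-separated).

Occurrence 1 (position 4): no conditioning environment matches → elsewhere allophone [l].
Occurrence 2 (position 9): before a front vowel (/i, e/) → [l̥].
Occurrence 3 (position 14): no conditioning environment matches → elsewhere allophone [l].

[l], [l̥], [l]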